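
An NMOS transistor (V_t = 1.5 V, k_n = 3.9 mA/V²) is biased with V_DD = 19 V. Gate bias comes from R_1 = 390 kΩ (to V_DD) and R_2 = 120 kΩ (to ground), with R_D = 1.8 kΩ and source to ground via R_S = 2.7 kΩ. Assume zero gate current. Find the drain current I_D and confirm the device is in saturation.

I_D ≈ 0.85 mA

V_G = V_DD·R_2/(R_1+R_2) = 19×120/510 = 4.47 V.
Assume saturation: I_D = (k_n/2)(V_GS − V_t)² with V_GS = V_G − I_D·R_S = 4.47 − 2.7·I_D.
Substituting gives 14.2·I_D² − 32.3·I_D + 17.2 = 0, with roots I_D = 0.855 or 1.42 mA.
The root I_D = 1.42 mA gives V_GS = 0.648 V ≤ V_t, so take I_D = 0.855 mA.
Then V_GS = 2.16 V and V_DS = V_DD − I_D(R_D+R_S) = 19 − 0.855×4.5 = 15.2 V.
Saturation requires V_DS ≥ V_GS − V_t = 0.662 V; 15.2 ≥ 0.662 ✓.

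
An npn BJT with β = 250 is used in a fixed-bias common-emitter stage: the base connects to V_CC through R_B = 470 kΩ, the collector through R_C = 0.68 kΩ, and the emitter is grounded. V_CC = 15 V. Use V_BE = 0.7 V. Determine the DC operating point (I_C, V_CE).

Base loop: V_CC = I_B·R_B + V_BE, so I_B = (15 − 0.7)/470 kΩ = 0.0304 mA.
In the active region I_C = β·I_B = 250 × 0.0304 = 7.61 mA.
Collector loop: V_CE = V_CC − I_C·R_C = 15 − 7.61×0.68 = 9.83 V.
Since V_CE = 9.83 V > V_CE(sat) ≈ 0.2 V, the transistor is in the active region as assumed.

I_C ≈ 7.6 mA, V_CE ≈ 9.8 V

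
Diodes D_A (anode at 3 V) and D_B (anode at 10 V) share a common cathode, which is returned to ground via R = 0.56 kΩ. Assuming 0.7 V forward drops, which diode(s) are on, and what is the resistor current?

Only D_B conducts; I_R ≈ 17 mA

Assume both conduct. Then node N would need to be at both 3−0.7 = 2.3 V and 10−0.7 = 9.3 V, which is impossible.
Assume only D_B conducts: V_N = 10 − 0.7 = 9.3 V, so I_R = 9.3/0.56 = 16.6 mA.
Check D_A: its anode-to-cathode voltage is 3 − 9.3 = -6.3 V < 0.7 V, so it is off. The assumption is consistent.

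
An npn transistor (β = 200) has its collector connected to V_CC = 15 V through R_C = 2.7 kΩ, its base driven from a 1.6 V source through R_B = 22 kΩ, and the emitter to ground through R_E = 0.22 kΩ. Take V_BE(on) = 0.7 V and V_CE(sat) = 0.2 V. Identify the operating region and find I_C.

Assume active. Base-emitter loop: I_B = (V_BB − V_BE)/(R_B + (β+1)R_E) = (1.6 − 0.7)/(22 + 201×0.22) = 0.0136 mA.
I_C = β·I_B = 200×0.0136 = 2.72 mA.
V_CE = V_CC − I_C·R_C − I_E·R_E = 15 − 2.72×2.7 − 2.73×0.22 = 7.06 V > V_CE(sat), so the active-region assumption holds.

active; I_C ≈ 2.7 mA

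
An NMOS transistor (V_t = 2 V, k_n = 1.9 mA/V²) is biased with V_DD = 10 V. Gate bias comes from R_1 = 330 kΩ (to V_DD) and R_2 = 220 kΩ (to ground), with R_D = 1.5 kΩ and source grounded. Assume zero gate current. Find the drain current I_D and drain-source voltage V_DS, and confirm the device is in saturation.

I_D ≈ 3.8 mA, V_DS ≈ 4.3 V

V_G = V_DD·R_2/(R_1+R_2) = 10×220/550 = 4 V. With the source grounded, V_GS = V_G = 4 V.
Assume saturation: I_D = (k_n/2)(V_GS − V_t)² = (1.9/2)×(4 − 2)² = 0.95×2² = 3.8 mA.
V_DS = V_DD − I_D·R_D = 10 − 3.8×1.5 = 4.3 V.
Saturation requires V_DS ≥ V_GS − V_t = 2 V; 4.3 ≥ 2 ✓.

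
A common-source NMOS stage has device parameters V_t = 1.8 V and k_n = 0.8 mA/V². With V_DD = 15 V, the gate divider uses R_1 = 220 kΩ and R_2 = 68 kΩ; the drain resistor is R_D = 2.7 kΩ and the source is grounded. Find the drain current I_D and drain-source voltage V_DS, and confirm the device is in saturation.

V_G = V_DD·R_2/(R_1+R_2) = 15×68/288 = 3.54 V. With the source grounded, V_GS = V_G = 3.54 V.
Assume saturation: I_D = (k_n/2)(V_GS − V_t)² = (0.8/2)×(3.54 − 1.8)² = 0.4×1.74² = 1.21 mA.
V_DS = V_DD − I_D·R_D = 15 − 1.21×2.7 = 11.7 V.
Saturation requires V_DS ≥ V_GS − V_t = 1.74 V; 11.7 ≥ 1.74 ✓.

I_D ≈ 1.2 mA, V_DS ≈ 12 V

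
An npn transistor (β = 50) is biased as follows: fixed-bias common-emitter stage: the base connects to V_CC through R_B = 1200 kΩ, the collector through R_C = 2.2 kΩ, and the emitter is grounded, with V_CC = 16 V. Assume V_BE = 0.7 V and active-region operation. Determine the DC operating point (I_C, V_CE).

Base loop: V_CC = I_B·R_B + V_BE, so I_B = (16 − 0.7)/1200 kΩ = 0.0128 mA.
In the active region I_C = β·I_B = 50 × 0.0128 = 0.638 mA.
Collector loop: V_CE = V_CC − I_C·R_C = 16 − 0.638×2.2 = 14.6 V.
Since V_CE = 14.6 V > V_CE(sat) ≈ 0.2 V, the transistor is in the active region as assumed.

I_C ≈ 0.64 mA, V_CE ≈ 15 V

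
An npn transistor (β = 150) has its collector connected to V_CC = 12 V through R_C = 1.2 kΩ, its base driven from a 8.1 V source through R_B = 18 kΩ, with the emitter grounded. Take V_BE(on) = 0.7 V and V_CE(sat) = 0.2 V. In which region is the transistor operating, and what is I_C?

saturation; I_C ≈ 9.8 mA

Assume active: I_B = (8.1 − 0.7)/18 = 0.411 mA, giving I_C = β·I_B = 61.7 mA.
But then V_CE = 12 − 61.7×1.2 = -62 V < V_CE(sat) = 0.2 V — impossible in the active region.
So the transistor is saturated. With V_CE = 0.2 V, I_C = (V_CC − 0.2)/R_C = 11.8/1.2 = 9.83 mA.
Check: β·I_B = 61.7 mA > I_C = 9.83 mA, confirming saturation.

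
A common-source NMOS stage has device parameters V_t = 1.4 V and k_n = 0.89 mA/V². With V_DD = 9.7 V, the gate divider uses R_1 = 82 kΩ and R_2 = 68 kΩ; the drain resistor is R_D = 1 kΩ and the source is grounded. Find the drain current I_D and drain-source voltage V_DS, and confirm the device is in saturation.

I_D ≈ 4 mA, V_DS ≈ 5.7 V

V_G = V_DD·R_2/(R_1+R_2) = 9.7×68/150 = 4.4 V. With the source grounded, V_GS = V_G = 4.4 V.
Assume saturation: I_D = (k_n/2)(V_GS − V_t)² = (0.89/2)×(4.4 − 1.4)² = 0.445×3² = 4 mA.
V_DS = V_DD − I_D·R_D = 9.7 − 4×1 = 5.7 V.
Saturation requires V_DS ≥ V_GS − V_t = 3 V; 5.7 ≥ 3 ✓.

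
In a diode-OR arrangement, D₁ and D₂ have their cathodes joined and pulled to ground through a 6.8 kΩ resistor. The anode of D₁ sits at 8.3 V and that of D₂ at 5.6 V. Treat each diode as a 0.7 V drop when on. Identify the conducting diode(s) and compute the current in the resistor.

Assume both conduct. Then node N would need to be at both 8.3−0.7 = 7.6 V and 5.6−0.7 = 4.9 V, which is impossible.
Assume only D₁ conducts: V_N = 8.3 − 0.7 = 7.6 V, so I_R = 7.6/6.8 = 1.12 mA.
Check D₂: its anode-to-cathode voltage is 5.6 − 7.6 = -2 V < 0.7 V, so it is off. The assumption is consistent.

Only D₁ conducts; I_R ≈ 1.1 mA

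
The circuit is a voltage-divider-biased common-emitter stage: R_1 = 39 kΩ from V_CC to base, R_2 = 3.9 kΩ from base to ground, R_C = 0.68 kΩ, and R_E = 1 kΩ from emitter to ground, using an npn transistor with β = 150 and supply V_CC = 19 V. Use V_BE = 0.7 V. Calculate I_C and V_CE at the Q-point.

Thevenize the base divider: V_Th = V_CC·R_2/(R_1+R_2) = 19×3.9/42.9 = 1.73 V, R_Th = R_1‖R_2 = 3.55 kΩ.
Base-emitter loop: V_Th = I_B·R_Th + V_BE + (β+1)I_B·R_E, so I_B = (1.73 − 0.7) / (3.55 + 151×1) = 0.00665 mA.
I_C = β·I_B = 150×0.00665 = 0.997 mA, and I_E = (β+1)I_B = 1 mA.
V_CE = V_CC − I_C·R_C − I_E·R_E = 19 − 0.997×0.68 − 1×1 = 17.3 V.
V_CE = 17.3 V > 0.2 V confirms active-region operation.

I_C ≈ 1 mA, V_CE ≈ 17 V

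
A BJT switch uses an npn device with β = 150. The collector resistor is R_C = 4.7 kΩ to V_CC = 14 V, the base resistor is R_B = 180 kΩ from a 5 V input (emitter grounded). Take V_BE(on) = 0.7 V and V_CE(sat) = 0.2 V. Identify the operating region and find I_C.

Assume active: I_B = (5 − 0.7)/180 = 0.0239 mA, giving I_C = β·I_B = 3.58 mA.
But then V_CE = 14 − 3.58×4.7 = -2.84 V < V_CE(sat) = 0.2 V — impossible in the active region.
So the transistor is saturated. With V_CE = 0.2 V, I_C = (V_CC − 0.2)/R_C = 13.8/4.7 = 2.94 mA.
Check: β·I_B = 3.58 mA > I_C = 2.94 mA, confirming saturation.

saturation; I_C ≈ 2.9 mA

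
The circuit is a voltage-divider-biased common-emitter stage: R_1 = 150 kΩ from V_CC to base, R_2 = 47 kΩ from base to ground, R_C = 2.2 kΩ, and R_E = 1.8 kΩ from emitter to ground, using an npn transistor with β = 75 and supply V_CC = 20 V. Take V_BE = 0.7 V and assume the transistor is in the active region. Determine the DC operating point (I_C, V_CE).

Thevenize the base divider: V_Th = V_CC·R_2/(R_1+R_2) = 20×47/197 = 4.77 V, R_Th = R_1‖R_2 = 35.8 kΩ.
Base-emitter loop: V_Th = I_B·R_Th + V_BE + (β+1)I_B·R_E, so I_B = (4.77 − 0.7) / (35.8 + 76×1.8) = 0.0236 mA.
I_C = β·I_B = 75×0.0236 = 1.77 mA, and I_E = (β+1)I_B = 1.79 mA.
V_CE = V_CC − I_C·R_C − I_E·R_E = 20 − 1.77×2.2 − 1.79×1.8 = 12.9 V.
V_CE = 12.9 V > 0.2 V confirms active-region operation.

I_C ≈ 1.8 mA, V_CE ≈ 13 V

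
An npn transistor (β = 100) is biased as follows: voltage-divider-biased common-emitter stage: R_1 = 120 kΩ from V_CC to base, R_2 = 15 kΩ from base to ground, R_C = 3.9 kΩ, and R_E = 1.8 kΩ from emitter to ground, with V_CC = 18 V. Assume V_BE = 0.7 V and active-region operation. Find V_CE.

Thevenize the base divider: V_Th = V_CC·R_2/(R_1+R_2) = 18×15/135 = 2 V, R_Th = R_1‖R_2 = 13.3 kΩ.
Base-emitter loop: V_Th = I_B·R_Th + V_BE + (β+1)I_B·R_E, so I_B = (2 − 0.7) / (13.3 + 101×1.8) = 0.00666 mA.
I_C = β·I_B = 100×0.00666 = 0.666 mA, and I_E = (β+1)I_B = 0.673 mA.
V_CE = V_CC − I_C·R_C − I_E·R_E = 18 − 0.666×3.9 − 0.673×1.8 = 14.2 V.
V_CE = 14.2 V > 0.2 V confirms active-region operation.

V_CE ≈ 14 V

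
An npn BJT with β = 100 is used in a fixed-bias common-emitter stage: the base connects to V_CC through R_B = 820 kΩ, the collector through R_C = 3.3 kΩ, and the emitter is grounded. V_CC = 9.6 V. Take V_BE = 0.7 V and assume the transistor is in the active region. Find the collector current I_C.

Base loop: V_CC = I_B·R_B + V_BE, so I_B = (9.6 − 0.7)/820 kΩ = 0.0109 mA.
In the active region I_C = β·I_B = 100 × 0.0109 = 1.09 mA.
Collector loop: V_CE = V_CC − I_C·R_C = 9.6 − 1.09×3.3 = 6.02 V.
Since V_CE = 6.02 V > V_CE(sat) ≈ 0.2 V, the transistor is in the active region as assumed.

I_C ≈ 1.1 mA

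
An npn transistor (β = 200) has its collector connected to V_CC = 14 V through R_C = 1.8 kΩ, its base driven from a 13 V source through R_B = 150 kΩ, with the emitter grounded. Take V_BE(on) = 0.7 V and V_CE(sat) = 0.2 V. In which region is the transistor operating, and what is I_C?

saturation; I_C ≈ 7.7 mA

Assume active: I_B = (13 − 0.7)/150 = 0.082 mA, giving I_C = β·I_B = 16.4 mA.
But then V_CE = 14 − 16.4×1.8 = -15.5 V < V_CE(sat) = 0.2 V — impossible in the active region.
So the transistor is saturated. With V_CE = 0.2 V, I_C = (V_CC − 0.2)/R_C = 13.8/1.8 = 7.67 mA.
Check: β·I_B = 16.4 mA > I_C = 7.67 mA, confirming saturation.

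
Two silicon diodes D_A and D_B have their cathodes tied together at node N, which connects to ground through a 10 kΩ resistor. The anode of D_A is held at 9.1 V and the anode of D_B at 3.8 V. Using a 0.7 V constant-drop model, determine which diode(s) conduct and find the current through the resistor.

Assume both conduct. Then node N would need to be at both 9.1−0.7 = 8.4 V and 3.8−0.7 = 3.1 V, which is impossible.
Assume only D_A conducts: V_N = 9.1 − 0.7 = 8.4 V, so I_R = 8.4/10 = 0.84 mA.
Check D_B: its anode-to-cathode voltage is 3.8 − 8.4 = -4.6 V < 0.7 V, so it is off. The assumption is consistent.

Only D_A conducts; I_R ≈ 0.84 mA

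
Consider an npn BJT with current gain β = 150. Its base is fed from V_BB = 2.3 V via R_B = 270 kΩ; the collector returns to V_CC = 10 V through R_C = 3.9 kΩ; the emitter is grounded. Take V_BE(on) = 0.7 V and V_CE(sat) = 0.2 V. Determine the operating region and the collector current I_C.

Assume active. Base-emitter loop: I_B = (V_BB − V_BE)/R_B = (2.3 − 0.7)/270 = 0.00593 mA.
I_C = β·I_B = 150×0.00593 = 0.889 mA.
V_CE = V_CC − I_C·R_C = 10 − 0.889×3.9 = 6.53 V > V_CE(sat), so the active-region assumption holds.

active; I_C ≈ 0.89 mA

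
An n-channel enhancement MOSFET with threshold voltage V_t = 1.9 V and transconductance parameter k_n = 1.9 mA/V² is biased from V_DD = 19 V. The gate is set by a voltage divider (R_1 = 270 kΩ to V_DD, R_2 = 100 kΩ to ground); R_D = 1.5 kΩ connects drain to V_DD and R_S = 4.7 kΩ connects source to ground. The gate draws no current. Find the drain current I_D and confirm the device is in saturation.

V_G = V_DD·R_2/(R_1+R_2) = 19×100/370 = 5.14 V.
Assume saturation: I_D = (k_n/2)(V_GS − V_t)² with V_GS = V_G − I_D·R_S = 5.14 − 4.7·I_D.
Substituting gives 21·I_D² − 29.9·I_D + 9.94 = 0, with roots I_D = 0.529 or 0.895 mA.
The root I_D = 0.895 mA gives V_GS = 0.929 V ≤ V_t, so take I_D = 0.529 mA.
Then V_GS = 2.65 V and V_DS = V_DD − I_D(R_D+R_S) = 19 − 0.529×6.2 = 15.7 V.
Saturation requires V_DS ≥ V_GS − V_t = 0.747 V; 15.7 ≥ 0.747 ✓.

I_D ≈ 0.53 mA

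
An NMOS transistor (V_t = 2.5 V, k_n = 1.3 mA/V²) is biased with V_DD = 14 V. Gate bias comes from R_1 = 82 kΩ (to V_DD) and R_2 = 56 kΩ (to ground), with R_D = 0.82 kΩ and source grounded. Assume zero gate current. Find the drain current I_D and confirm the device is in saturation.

I_D ≈ 6.6 mA

V_G = V_DD·R_2/(R_1+R_2) = 14×56/138 = 5.68 V. With the source grounded, V_GS = V_G = 5.68 V.
Assume saturation: I_D = (k_n/2)(V_GS − V_t)² = (1.3/2)×(5.68 − 2.5)² = 0.65×3.18² = 6.58 mA.
V_DS = V_DD − I_D·R_D = 14 − 6.58×0.82 = 8.61 V.
Saturation requires V_DS ≥ V_GS − V_t = 3.18 V; 8.61 ≥ 3.18 ✓.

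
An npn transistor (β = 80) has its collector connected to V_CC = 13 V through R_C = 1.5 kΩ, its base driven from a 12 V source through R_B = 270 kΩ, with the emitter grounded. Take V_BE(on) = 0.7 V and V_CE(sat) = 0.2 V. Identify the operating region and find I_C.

Assume active. Base-emitter loop: I_B = (V_BB − V_BE)/R_B = (12 − 0.7)/270 = 0.0419 mA.
I_C = β·I_B = 80×0.0419 = 3.35 mA.
V_CE = V_CC − I_C·R_C = 13 − 3.35×1.5 = 7.98 V > V_CE(sat), so the active-region assumption holds.

active; I_C ≈ 3.3 mA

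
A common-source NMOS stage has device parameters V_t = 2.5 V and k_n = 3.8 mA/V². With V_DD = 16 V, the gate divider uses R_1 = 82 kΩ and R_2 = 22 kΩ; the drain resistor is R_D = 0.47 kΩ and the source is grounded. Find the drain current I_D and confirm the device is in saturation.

V_G = V_DD·R_2/(R_1+R_2) = 16×22/104 = 3.38 V. With the source grounded, V_GS = V_G = 3.38 V.
Assume saturation: I_D = (k_n/2)(V_GS − V_t)² = (3.8/2)×(3.38 − 2.5)² = 1.9×0.885² = 1.49 mA.
V_DS = V_DD − I_D·R_D = 16 − 1.49×0.47 = 15.3 V.
Saturation requires V_DS ≥ V_GS − V_t = 0.885 V; 15.3 ≥ 0.885 ✓.

I_D ≈ 1.5 mA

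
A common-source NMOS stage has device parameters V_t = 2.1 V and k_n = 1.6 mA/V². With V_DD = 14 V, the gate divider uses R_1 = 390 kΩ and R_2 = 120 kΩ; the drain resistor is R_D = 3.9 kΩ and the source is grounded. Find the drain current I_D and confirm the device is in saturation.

I_D ≈ 1.1 mA

V_G = V_DD·R_2/(R_1+R_2) = 14×120/510 = 3.29 V. With the source grounded, V_GS = V_G = 3.29 V.
Assume saturation: I_D = (k_n/2)(V_GS − V_t)² = (1.6/2)×(3.29 − 2.1)² = 0.8×1.19² = 1.14 mA.
V_DS = V_DD − I_D·R_D = 14 − 1.14×3.9 = 9.55 V.
Saturation requires V_DS ≥ V_GS − V_t = 1.19 V; 9.55 ≥ 1.19 ✓.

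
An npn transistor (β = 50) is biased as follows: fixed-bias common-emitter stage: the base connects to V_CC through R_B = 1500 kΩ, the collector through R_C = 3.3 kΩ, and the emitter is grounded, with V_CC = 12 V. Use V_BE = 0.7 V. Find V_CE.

V_CE ≈ 11 V

Base loop: V_CC = I_B·R_B + V_BE, so I_B = (12 − 0.7)/1500 kΩ = 0.00753 mA.
In the active region I_C = β·I_B = 50 × 0.00753 = 0.377 mA.
Collector loop: V_CE = V_CC − I_C·R_C = 12 − 0.377×3.3 = 10.8 V.
Since V_CE = 10.8 V > V_CE(sat) ≈ 0.2 V, the transistor is in the active region as assumed.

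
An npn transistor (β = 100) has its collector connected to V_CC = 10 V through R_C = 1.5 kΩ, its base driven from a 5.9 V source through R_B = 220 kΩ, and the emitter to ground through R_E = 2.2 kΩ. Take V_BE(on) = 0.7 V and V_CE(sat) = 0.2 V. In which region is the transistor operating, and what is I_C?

active; I_C ≈ 1.2 mA

Assume active. Base-emitter loop: I_B = (V_BB − V_BE)/(R_B + (β+1)R_E) = (5.9 − 0.7)/(220 + 101×2.2) = 0.0118 mA.
I_C = β·I_B = 100×0.0118 = 1.18 mA.
V_CE = V_CC − I_C·R_C − I_E·R_E = 10 − 1.18×1.5 − 1.19×2.2 = 5.62 V > V_CE(sat), so the active-region assumption holds.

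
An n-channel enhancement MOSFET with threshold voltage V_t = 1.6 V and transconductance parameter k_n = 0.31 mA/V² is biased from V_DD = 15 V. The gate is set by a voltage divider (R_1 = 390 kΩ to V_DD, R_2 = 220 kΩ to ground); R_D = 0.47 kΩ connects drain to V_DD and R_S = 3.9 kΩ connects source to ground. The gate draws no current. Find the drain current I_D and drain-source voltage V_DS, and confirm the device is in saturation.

V_G = V_DD·R_2/(R_1+R_2) = 15×220/610 = 5.41 V.
Assume saturation: I_D = (k_n/2)(V_GS − V_t)² with V_GS = V_G − I_D·R_S = 5.41 − 3.9·I_D.
Substituting gives 2.36·I_D² − 5.61·I_D + 2.25 = 0, with roots I_D = 0.511 or 1.87 mA.
The root I_D = 1.87 mA gives V_GS = -1.87 V ≤ V_t, so take I_D = 0.511 mA.
Then V_GS = 3.42 V and V_DS = V_DD − I_D(R_D+R_S) = 15 − 0.511×4.37 = 12.8 V.
Saturation requires V_DS ≥ V_GS − V_t = 1.82 V; 12.8 ≥ 1.82 ✓.

I_D ≈ 0.51 mA, V_DS ≈ 13 V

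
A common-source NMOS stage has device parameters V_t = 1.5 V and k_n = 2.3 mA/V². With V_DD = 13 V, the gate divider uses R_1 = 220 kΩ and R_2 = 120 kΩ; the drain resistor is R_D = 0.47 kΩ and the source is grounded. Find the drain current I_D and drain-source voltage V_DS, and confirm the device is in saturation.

I_D ≈ 11 mA, V_DS ≈ 7.8 V

V_G = V_DD·R_2/(R_1+R_2) = 13×120/340 = 4.59 V. With the source grounded, V_GS = V_G = 4.59 V.
Assume saturation: I_D = (k_n/2)(V_GS − V_t)² = (2.3/2)×(4.59 − 1.5)² = 1.15×3.09² = 11 mA.
V_DS = V_DD − I_D·R_D = 13 − 11×0.47 = 7.85 V.
Saturation requires V_DS ≥ V_GS − V_t = 3.09 V; 7.85 ≥ 3.09 ✓.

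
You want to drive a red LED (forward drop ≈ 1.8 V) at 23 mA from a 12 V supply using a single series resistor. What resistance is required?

The resistor drops V_S − V_D = 12 − 1.8 = 10.2 V at 23 mA.
R = 10.2 V / 23 mA = 0.443 kΩ.

R ≈ 0.44 kΩ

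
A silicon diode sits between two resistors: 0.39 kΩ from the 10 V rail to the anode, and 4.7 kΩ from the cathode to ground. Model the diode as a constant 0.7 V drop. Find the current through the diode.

I ≈ 1.8 mA

The two resistors are in series with the diode, so KVL gives 10 = I·0.39 + 0.7 + I·4.7.
I = (10 − 0.7) / (0.39 + 4.7) kΩ = 9.3 / 5.09 = 1.83 mA.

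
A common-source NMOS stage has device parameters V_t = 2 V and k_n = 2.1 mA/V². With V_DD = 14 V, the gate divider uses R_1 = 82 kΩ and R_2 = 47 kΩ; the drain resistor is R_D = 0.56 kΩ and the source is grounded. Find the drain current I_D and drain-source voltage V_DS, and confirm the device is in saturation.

I_D ≈ 10 mA, V_DS ≈ 8.3 V

V_G = V_DD·R_2/(R_1+R_2) = 14×47/129 = 5.1 V. With the source grounded, V_GS = V_G = 5.1 V.
Assume saturation: I_D = (k_n/2)(V_GS − V_t)² = (2.1/2)×(5.1 − 2)² = 1.05×3.1² = 10.1 mA.
V_DS = V_DD − I_D·R_D = 14 − 10.1×0.56 = 8.35 V.
Saturation requires V_DS ≥ V_GS − V_t = 3.1 V; 8.35 ≥ 3.1 ✓.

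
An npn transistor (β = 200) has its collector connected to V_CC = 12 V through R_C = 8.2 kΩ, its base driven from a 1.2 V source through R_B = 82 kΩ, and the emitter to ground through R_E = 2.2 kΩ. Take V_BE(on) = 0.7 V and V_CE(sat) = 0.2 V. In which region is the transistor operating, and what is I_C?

Assume active. Base-emitter loop: I_B = (V_BB − V_BE)/(R_B + (β+1)R_E) = (1.2 − 0.7)/(82 + 201×2.2) = 0.000954 mA.
I_C = β·I_B = 200×0.000954 = 0.191 mA.
V_CE = V_CC − I_C·R_C − I_E·R_E = 12 − 0.191×8.2 − 0.192×2.2 = 10 V > V_CE(sat), so the active-region assumption holds.

active; I_C ≈ 0.19 mA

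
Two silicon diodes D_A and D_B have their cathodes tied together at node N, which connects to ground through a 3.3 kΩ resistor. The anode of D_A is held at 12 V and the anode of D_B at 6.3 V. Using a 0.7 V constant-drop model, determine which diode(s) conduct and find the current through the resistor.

Assume both conduct. Then node N would need to be at both 12−0.7 = 11.3 V and 6.3−0.7 = 5.6 V, which is impossible.
Assume only D_A conducts: V_N = 12 − 0.7 = 11.3 V, so I_R = 11.3/3.3 = 3.42 mA.
Check D_B: its anode-to-cathode voltage is 6.3 − 11.3 = -5 V < 0.7 V, so it is off. The assumption is consistent.

Only D_A conducts; I_R ≈ 3.4 mA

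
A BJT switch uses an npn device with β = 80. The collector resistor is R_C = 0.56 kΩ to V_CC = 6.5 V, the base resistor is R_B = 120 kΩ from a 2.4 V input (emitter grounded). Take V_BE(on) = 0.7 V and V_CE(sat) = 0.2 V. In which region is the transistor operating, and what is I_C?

Assume active. Base-emitter loop: I_B = (V_BB − V_BE)/R_B = (2.4 − 0.7)/120 = 0.0142 mA.
I_C = β·I_B = 80×0.0142 = 1.13 mA.
V_CE = V_CC − I_C·R_C = 6.5 − 1.13×0.56 = 5.87 V > V_CE(sat), so the active-region assumption holds.

active; I_C ≈ 1.1 mA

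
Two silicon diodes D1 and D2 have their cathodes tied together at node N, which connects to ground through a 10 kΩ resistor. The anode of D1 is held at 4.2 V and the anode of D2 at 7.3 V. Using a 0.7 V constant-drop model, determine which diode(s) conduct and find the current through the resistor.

Only D2 conducts; I_R ≈ 0.66 mA

Assume both conduct. Then node N would need to be at both 4.2−0.7 = 3.5 V and 7.3−0.7 = 6.6 V, which is impossible.
Assume only D2 conducts: V_N = 7.3 − 0.7 = 6.6 V, so I_R = 6.6/10 = 0.66 mA.
Check D1: its anode-to-cathode voltage is 4.2 − 6.6 = -2.4 V < 0.7 V, so it is off. The assumption is consistent.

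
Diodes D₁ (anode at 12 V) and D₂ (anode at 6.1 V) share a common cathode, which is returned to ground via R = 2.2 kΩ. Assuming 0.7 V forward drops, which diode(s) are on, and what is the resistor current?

Assume both conduct. Then node N would need to be at both 12−0.7 = 11.3 V and 6.1−0.7 = 5.4 V, which is impossible.
Assume only D₁ conducts: V_N = 12 − 0.7 = 11.3 V, so I_R = 11.3/2.2 = 5.14 mA.
Check D₂: its anode-to-cathode voltage is 6.1 − 11.3 = -5.2 V < 0.7 V, so it is off. The assumption is consistent.

Only D₁ conducts; I_R ≈ 5.1 mA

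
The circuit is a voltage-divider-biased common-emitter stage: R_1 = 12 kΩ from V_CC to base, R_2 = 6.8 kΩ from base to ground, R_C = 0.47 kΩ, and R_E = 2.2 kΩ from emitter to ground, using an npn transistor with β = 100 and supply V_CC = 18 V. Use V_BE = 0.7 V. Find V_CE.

V_CE ≈ 11 V

Thevenize the base divider: V_Th = V_CC·R_2/(R_1+R_2) = 18×6.8/18.8 = 6.51 V, R_Th = R_1‖R_2 = 4.34 kΩ.
Base-emitter loop: V_Th = I_B·R_Th + V_BE + (β+1)I_B·R_E, so I_B = (6.51 − 0.7) / (4.34 + 101×2.2) = 0.0256 mA.
I_C = β·I_B = 100×0.0256 = 2.56 mA, and I_E = (β+1)I_B = 2.59 mA.
V_CE = V_CC − I_C·R_C − I_E·R_E = 18 − 2.56×0.47 − 2.59×2.2 = 11.1 V.
V_CE = 11.1 V > 0.2 V confirms active-region operation.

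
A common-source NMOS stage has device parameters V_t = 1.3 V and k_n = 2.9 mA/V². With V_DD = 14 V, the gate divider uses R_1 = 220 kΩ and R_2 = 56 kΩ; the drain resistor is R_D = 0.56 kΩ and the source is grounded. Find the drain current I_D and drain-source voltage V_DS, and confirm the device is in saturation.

I_D ≈ 3.4 mA, V_DS ≈ 12 V

V_G = V_DD·R_2/(R_1+R_2) = 14×56/276 = 2.84 V. With the source grounded, V_GS = V_G = 2.84 V.
Assume saturation: I_D = (k_n/2)(V_GS − V_t)² = (2.9/2)×(2.84 − 1.3)² = 1.45×1.54² = 3.44 mA.
V_DS = V_DD − I_D·R_D = 14 − 3.44×0.56 = 12.1 V.
Saturation requires V_DS ≥ V_GS − V_t = 1.54 V; 12.1 ≥ 1.54 ✓.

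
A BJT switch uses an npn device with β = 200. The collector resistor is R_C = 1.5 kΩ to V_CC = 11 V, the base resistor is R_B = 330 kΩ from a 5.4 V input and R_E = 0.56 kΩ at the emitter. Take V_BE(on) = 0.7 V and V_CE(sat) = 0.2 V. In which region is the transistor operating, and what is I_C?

active; I_C ≈ 2.1 mA

Assume active. Base-emitter loop: I_B = (V_BB − V_BE)/(R_B + (β+1)R_E) = (5.4 − 0.7)/(330 + 201×0.56) = 0.0106 mA.
I_C = β·I_B = 200×0.0106 = 2.12 mA.
V_CE = V_CC − I_C·R_C − I_E·R_E = 11 − 2.12×1.5 − 2.13×0.56 = 6.62 V > V_CE(sat), so the active-region assumption holds.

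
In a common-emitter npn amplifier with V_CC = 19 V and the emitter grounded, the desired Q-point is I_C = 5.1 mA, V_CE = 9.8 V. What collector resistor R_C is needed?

Collector loop: V_CC = I_C·R_C + V_CE.
R_C = (V_CC − V_CE)/I_C = (19 − 9.8)/5.1 = 1.8 kΩ.

R_C ≈ 1.8 kΩ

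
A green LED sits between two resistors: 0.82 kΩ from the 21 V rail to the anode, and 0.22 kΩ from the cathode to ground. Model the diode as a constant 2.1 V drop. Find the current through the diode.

The two resistors are in series with the diode, so KVL gives 21 = I·0.82 + 2.1 + I·0.22.
I = (21 − 2.1) / (0.82 + 0.22) kΩ = 18.9 / 1.04 = 18.2 mA.

I ≈ 18 mA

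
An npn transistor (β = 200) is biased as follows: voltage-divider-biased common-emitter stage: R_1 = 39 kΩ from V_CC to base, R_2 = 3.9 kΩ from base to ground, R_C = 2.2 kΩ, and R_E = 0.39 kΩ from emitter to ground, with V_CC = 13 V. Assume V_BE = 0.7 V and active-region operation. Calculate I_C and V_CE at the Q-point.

I_C ≈ 1.2 mA, V_CE ≈ 10 V

Thevenize the base divider: V_Th = V_CC·R_2/(R_1+R_2) = 13×3.9/42.9 = 1.18 V, R_Th = R_1‖R_2 = 3.55 kΩ.
Base-emitter loop: V_Th = I_B·R_Th + V_BE + (β+1)I_B·R_E, so I_B = (1.18 − 0.7) / (3.55 + 201×0.39) = 0.00588 mA.
I_C = β·I_B = 200×0.00588 = 1.18 mA, and I_E = (β+1)I_B = 1.18 mA.
V_CE = V_CC − I_C·R_C − I_E·R_E = 13 − 1.18×2.2 − 1.18×0.39 = 9.95 V.
V_CE = 9.95 V > 0.2 V confirms active-region operation.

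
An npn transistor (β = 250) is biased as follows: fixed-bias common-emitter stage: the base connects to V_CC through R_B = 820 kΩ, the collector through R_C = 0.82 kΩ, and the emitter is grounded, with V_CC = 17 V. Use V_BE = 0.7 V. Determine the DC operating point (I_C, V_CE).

Base loop: V_CC = I_B·R_B + V_BE, so I_B = (17 − 0.7)/820 kΩ = 0.0199 mA.
In the active region I_C = β·I_B = 250 × 0.0199 = 4.97 mA.
Collector loop: V_CE = V_CC − I_C·R_C = 17 − 4.97×0.82 = 12.9 V.
Since V_CE = 12.9 V > V_CE(sat) ≈ 0.2 V, the transistor is in the active region as assumed.

I_C ≈ 5 mA, V_CE ≈ 13 V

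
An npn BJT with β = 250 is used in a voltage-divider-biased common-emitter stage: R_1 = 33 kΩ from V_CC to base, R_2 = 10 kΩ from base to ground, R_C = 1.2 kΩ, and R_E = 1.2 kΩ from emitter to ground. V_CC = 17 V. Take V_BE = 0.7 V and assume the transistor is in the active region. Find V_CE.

Thevenize the base divider: V_Th = V_CC·R_2/(R_1+R_2) = 17×10/43 = 3.95 V, R_Th = R_1‖R_2 = 7.67 kΩ.
Base-emitter loop: V_Th = I_B·R_Th + V_BE + (β+1)I_B·R_E, so I_B = (3.95 − 0.7) / (7.67 + 251×1.2) = 0.0105 mA.
I_C = β·I_B = 250×0.0105 = 2.63 mA, and I_E = (β+1)I_B = 2.64 mA.
V_CE = V_CC − I_C·R_C − I_E·R_E = 17 − 2.63×1.2 − 2.64×1.2 = 10.7 V.
V_CE = 10.7 V > 0.2 V confirms active-region operation.

V_CE ≈ 11 V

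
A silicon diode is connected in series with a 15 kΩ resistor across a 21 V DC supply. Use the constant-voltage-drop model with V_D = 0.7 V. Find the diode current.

KVL around the loop: 21 = V_D + I·R = 0.7 + I × 15 kΩ.
So I = (21 − 0.7) / 15 kΩ = 20.3 / 15 = 1.35 mA.

I ≈ 1.4 mA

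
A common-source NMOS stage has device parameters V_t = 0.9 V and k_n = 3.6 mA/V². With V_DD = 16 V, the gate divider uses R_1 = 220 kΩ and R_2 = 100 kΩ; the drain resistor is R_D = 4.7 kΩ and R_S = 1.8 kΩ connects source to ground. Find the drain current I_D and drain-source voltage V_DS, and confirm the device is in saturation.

V_G = V_DD·R_2/(R_1+R_2) = 16×100/320 = 5 V.
Assume saturation: I_D = (k_n/2)(V_GS − V_t)² with V_GS = V_G − I_D·R_S = 5 − 1.8·I_D.
Substituting gives 5.83·I_D² − 27.6·I_D + 30.3 = 0, with roots I_D = 1.73 or 2.99 mA.
The root I_D = 2.99 mA gives V_GS = -0.39 V ≤ V_t, so take I_D = 1.73 mA.
Then V_GS = 1.88 V and V_DS = V_DD − I_D(R_D+R_S) = 16 − 1.73×6.5 = 4.74 V.
Saturation requires V_DS ≥ V_GS − V_t = 0.981 V; 4.74 ≥ 0.981 ✓.

I_D ≈ 1.7 mA, V_DS ≈ 4.7 V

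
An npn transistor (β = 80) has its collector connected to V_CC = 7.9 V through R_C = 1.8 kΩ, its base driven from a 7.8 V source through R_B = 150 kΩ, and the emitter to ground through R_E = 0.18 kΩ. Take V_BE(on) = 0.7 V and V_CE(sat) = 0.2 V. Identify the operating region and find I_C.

active; I_C ≈ 3.5 mA

Assume active. Base-emitter loop: I_B = (V_BB − V_BE)/(R_B + (β+1)R_E) = (7.8 − 0.7)/(150 + 81×0.18) = 0.0431 mA.
I_C = β·I_B = 80×0.0431 = 3.45 mA.
V_CE = V_CC − I_C·R_C − I_E·R_E = 7.9 − 3.45×1.8 − 3.49×0.18 = 1.06 V > V_CE(sat), so the active-region assumption holds.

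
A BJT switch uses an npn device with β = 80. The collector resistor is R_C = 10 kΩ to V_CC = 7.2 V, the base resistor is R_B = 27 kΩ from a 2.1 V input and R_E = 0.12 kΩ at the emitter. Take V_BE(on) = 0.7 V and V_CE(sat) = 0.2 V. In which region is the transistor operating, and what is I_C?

Assume active: I_B = (2.1 − 0.7)/(27 + 81×0.12) = 0.0381 mA, I_C = β·I_B = 3.05 mA.
Then V_CE = 7.2 − 3.05×10 − 3.09×0.12 = -23.7 V < 0.2 V — the active assumption fails.
Re-solve with V_CE = 0.2 V. KCL at the emitter: V_E/R_E = (V_BB−0.7−V_E)/R_B + (V_CC−0.2−V_E)/R_C, giving V_E = 0.0888 V.
I_C = (V_CC − 0.2 − V_E)/R_C = (7 − 0.0888)/10 = 0.691 mA.
Check: I_B = (1.4 − 0.0888)/27 = 0.0486 mA, and β·I_B = 3.89 mA > I_C, confirming saturation.

saturation; I_C ≈ 0.69 mA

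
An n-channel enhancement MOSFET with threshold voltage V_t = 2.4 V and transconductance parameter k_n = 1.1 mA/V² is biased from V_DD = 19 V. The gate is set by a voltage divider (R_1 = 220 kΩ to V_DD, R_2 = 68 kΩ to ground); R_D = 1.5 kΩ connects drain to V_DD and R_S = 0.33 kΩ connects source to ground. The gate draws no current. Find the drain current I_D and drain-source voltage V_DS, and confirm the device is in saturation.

V_G = V_DD·R_2/(R_1+R_2) = 19×68/288 = 4.49 V.
Assume saturation: I_D = (k_n/2)(V_GS − V_t)² with V_GS = V_G − I_D·R_S = 4.49 − 0.33·I_D.
Substituting gives 0.0599·I_D² − 1.76·I_D + 2.39 = 0, with roots I_D = 1.43 or 27.9 mA.
The root I_D = 27.9 mA gives V_GS = -4.72 V ≤ V_t, so take I_D = 1.43 mA.
Then V_GS = 4.01 V and V_DS = V_DD − I_D(R_D+R_S) = 19 − 1.43×1.83 = 16.4 V.
Saturation requires V_DS ≥ V_GS − V_t = 1.61 V; 16.4 ≥ 1.61 ✓.

I_D ≈ 1.4 mA, V_DS ≈ 16 V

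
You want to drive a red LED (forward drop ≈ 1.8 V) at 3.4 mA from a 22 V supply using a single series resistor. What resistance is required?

R ≈ 5.9 kΩ

The resistor drops V_S − V_D = 22 − 1.8 = 20.2 V at 3.4 mA.
R = 20.2 V / 3.4 mA = 5.94 kΩ.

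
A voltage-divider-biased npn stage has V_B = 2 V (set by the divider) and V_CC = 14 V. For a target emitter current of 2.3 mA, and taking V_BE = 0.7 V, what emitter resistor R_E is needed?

V_E = V_B − V_BE = 2 − 0.7 = 1.3 V.
R_E = V_E / I_E = 1.3 / 2.3 = 0.565 kΩ.

R_E ≈ 0.57 kΩ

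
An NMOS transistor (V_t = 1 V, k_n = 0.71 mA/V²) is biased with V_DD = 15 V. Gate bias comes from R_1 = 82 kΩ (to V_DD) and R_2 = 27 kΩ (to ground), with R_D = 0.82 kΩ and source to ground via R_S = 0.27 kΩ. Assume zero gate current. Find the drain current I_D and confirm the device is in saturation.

I_D ≈ 1.8 mA

V_G = V_DD·R_2/(R_1+R_2) = 15×27/109 = 3.72 V.
Assume saturation: I_D = (k_n/2)(V_GS − V_t)² with V_GS = V_G − I_D·R_S = 3.72 − 0.27·I_D.
Substituting gives 0.0259·I_D² − 1.52·I_D + 2.62 = 0, with roots I_D = 1.78 or 57 mA.
The root I_D = 57 mA gives V_GS = -11.7 V ≤ V_t, so take I_D = 1.78 mA.
Then V_GS = 3.24 V and V_DS = V_DD − I_D(R_D+R_S) = 15 − 1.78×1.09 = 13.1 V.
Saturation requires V_DS ≥ V_GS − V_t = 2.24 V; 13.1 ≥ 2.24 ✓.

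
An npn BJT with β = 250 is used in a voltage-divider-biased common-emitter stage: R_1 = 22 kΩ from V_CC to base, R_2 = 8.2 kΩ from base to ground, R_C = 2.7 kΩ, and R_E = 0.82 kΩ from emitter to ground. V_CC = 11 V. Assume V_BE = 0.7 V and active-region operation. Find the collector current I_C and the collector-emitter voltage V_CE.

Thevenize the base divider: V_Th = V_CC·R_2/(R_1+R_2) = 11×8.2/30.2 = 2.99 V, R_Th = R_1‖R_2 = 5.97 kΩ.
Base-emitter loop: V_Th = I_B·R_Th + V_BE + (β+1)I_B·R_E, so I_B = (2.99 − 0.7) / (5.97 + 251×0.82) = 0.0108 mA.
I_C = β·I_B = 250×0.0108 = 2.7 mA, and I_E = (β+1)I_B = 2.71 mA.
V_CE = V_CC − I_C·R_C − I_E·R_E = 11 − 2.7×2.7 − 2.71×0.82 = 1.49 V.
V_CE = 1.49 V > 0.2 V confirms active-region operation.

I_C ≈ 2.7 mA, V_CE ≈ 1.5 V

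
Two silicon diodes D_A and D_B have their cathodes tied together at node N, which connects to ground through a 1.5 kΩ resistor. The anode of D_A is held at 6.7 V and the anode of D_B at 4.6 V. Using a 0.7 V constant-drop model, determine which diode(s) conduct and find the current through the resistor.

Assume both conduct. Then node N would need to be at both 6.7−0.7 = 6 V and 4.6−0.7 = 3.9 V, which is impossible.
Assume only D_A conducts: V_N = 6.7 − 0.7 = 6 V, so I_R = 6/1.5 = 4 mA.
Check D_B: its anode-to-cathode voltage is 4.6 − 6 = -1.4 V < 0.7 V, so it is off. The assumption is consistent.

Only D_A conducts; I_R ≈ 4 mA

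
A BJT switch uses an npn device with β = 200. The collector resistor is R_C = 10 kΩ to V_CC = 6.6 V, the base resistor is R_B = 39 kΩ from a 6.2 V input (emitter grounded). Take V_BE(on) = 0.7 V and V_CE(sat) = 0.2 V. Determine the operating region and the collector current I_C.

Assume active: I_B = (6.2 − 0.7)/39 = 0.141 mA, giving I_C = β·I_B = 28.2 mA.
But then V_CE = 6.6 − 28.2×10 = -275 V < V_CE(sat) = 0.2 V — impossible in the active region.
So the transistor is saturated. With V_CE = 0.2 V, I_C = (V_CC − 0.2)/R_C = 6.4/10 = 0.64 mA.
Check: β·I_B = 28.2 mA > I_C = 0.64 mA, confirming saturation.

saturation; I_C ≈ 0.64 mA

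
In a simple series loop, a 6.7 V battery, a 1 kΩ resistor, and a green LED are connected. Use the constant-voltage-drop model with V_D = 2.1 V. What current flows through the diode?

KVL around the loop: 6.7 = V_D + I·R = 2.1 + I × 1 kΩ.
So I = (6.7 − 2.1) / 1 kΩ = 4.6 / 1 = 4.6 mA.

I ≈ 4.6 mA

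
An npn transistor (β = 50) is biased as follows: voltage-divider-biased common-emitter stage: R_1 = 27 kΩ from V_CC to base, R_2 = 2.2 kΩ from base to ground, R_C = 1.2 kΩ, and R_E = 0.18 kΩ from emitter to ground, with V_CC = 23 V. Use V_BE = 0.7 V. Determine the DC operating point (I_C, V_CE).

Thevenize the base divider: V_Th = V_CC·R_2/(R_1+R_2) = 23×2.2/29.2 = 1.73 V, R_Th = R_1‖R_2 = 2.03 kΩ.
Base-emitter loop: V_Th = I_B·R_Th + V_BE + (β+1)I_B·R_E, so I_B = (1.73 − 0.7) / (2.03 + 51×0.18) = 0.0921 mA.
I_C = β·I_B = 50×0.0921 = 4.61 mA, and I_E = (β+1)I_B = 4.7 mA.
V_CE = V_CC − I_C·R_C − I_E·R_E = 23 − 4.61×1.2 − 4.7×0.18 = 16.6 V.
V_CE = 16.6 V > 0.2 V confirms active-region operation.

I_C ≈ 4.6 mA, V_CE ≈ 17 V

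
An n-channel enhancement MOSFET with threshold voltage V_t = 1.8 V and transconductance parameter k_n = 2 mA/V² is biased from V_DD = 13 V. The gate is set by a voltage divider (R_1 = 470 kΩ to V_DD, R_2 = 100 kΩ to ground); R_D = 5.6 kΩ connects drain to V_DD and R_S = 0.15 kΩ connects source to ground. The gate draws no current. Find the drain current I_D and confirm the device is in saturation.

I_D ≈ 0.2 mA

V_G = V_DD·R_2/(R_1+R_2) = 13×100/570 = 2.28 V.
Assume saturation: I_D = (k_n/2)(V_GS − V_t)² with V_GS = V_G − I_D·R_S = 2.28 − 0.15·I_D.
Substituting gives 0.0225·I_D² − 1.14·I_D + 0.231 = 0, with roots I_D = 0.203 or 50.7 mA.
The root I_D = 50.7 mA gives V_GS = -5.32 V ≤ V_t, so take I_D = 0.203 mA.
Then V_GS = 2.25 V and V_DS = V_DD − I_D(R_D+R_S) = 13 − 0.203×5.75 = 11.8 V.
Saturation requires V_DS ≥ V_GS − V_t = 0.45 V; 11.8 ≥ 0.45 ✓.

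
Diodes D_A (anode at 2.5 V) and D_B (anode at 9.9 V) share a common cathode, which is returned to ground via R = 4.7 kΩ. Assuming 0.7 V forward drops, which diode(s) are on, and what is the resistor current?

Only D_B conducts; I_R ≈ 2 mA

Assume both conduct. Then node N would need to be at both 2.5−0.7 = 1.8 V and 9.9−0.7 = 9.2 V, which is impossible.
Assume only D_B conducts: V_N = 9.9 − 0.7 = 9.2 V, so I_R = 9.2/4.7 = 1.96 mA.
Check D_A: its anode-to-cathode voltage is 2.5 − 9.2 = -6.7 V < 0.7 V, so it is off. The assumption is consistent.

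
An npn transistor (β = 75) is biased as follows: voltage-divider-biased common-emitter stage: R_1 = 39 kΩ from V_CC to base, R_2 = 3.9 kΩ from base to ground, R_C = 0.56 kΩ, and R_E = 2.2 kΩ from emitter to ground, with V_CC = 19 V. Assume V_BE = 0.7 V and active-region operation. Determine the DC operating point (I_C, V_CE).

Thevenize the base divider: V_Th = V_CC·R_2/(R_1+R_2) = 19×3.9/42.9 = 1.73 V, R_Th = R_1‖R_2 = 3.55 kΩ.
Base-emitter loop: V_Th = I_B·R_Th + V_BE + (β+1)I_B·R_E, so I_B = (1.73 − 0.7) / (3.55 + 76×2.2) = 0.00602 mA.
I_C = β·I_B = 75×0.00602 = 0.451 mA, and I_E = (β+1)I_B = 0.457 mA.
V_CE = V_CC − I_C·R_C − I_E·R_E = 19 − 0.451×0.56 − 0.457×2.2 = 17.7 V.
V_CE = 17.7 V > 0.2 V confirms active-region operation.

I_C ≈ 0.45 mA, V_CE ≈ 18 V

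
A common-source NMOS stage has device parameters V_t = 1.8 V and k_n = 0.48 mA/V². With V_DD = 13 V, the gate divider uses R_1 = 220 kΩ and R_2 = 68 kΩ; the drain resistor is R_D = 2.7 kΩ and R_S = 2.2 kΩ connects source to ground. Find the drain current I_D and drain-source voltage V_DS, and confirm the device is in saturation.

V_G = V_DD·R_2/(R_1+R_2) = 13×68/288 = 3.07 V.
Assume saturation: I_D = (k_n/2)(V_GS − V_t)² with V_GS = V_G − I_D·R_S = 3.07 − 2.2·I_D.
Substituting gives 1.16·I_D² − 2.34·I_D + 0.387 = 0, with roots I_D = 0.182 or 1.83 mA.
The root I_D = 1.83 mA gives V_GS = -0.964 V ≤ V_t, so take I_D = 0.182 mA.
Then V_GS = 2.67 V and V_DS = V_DD − I_D(R_D+R_S) = 13 − 0.182×4.9 = 12.1 V.
Saturation requires V_DS ≥ V_GS − V_t = 0.87 V; 12.1 ≥ 0.87 ✓.

I_D ≈ 0.18 mA, V_DS ≈ 12 V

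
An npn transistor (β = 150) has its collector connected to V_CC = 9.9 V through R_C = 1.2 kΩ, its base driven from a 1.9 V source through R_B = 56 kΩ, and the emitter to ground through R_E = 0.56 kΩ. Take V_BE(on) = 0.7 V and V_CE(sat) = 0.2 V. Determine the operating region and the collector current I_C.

Assume active. Base-emitter loop: I_B = (V_BB − V_BE)/(R_B + (β+1)R_E) = (1.9 − 0.7)/(56 + 151×0.56) = 0.00854 mA.
I_C = β·I_B = 150×0.00854 = 1.28 mA.
V_CE = V_CC − I_C·R_C − I_E·R_E = 9.9 − 1.28×1.2 − 1.29×0.56 = 7.64 V > V_CE(sat), so the active-region assumption holds.

active; I_C ≈ 1.3 mA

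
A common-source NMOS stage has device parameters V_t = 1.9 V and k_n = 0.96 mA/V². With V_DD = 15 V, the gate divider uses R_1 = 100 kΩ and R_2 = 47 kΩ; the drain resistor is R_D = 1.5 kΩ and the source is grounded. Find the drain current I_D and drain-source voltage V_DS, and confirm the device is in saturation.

V_G = V_DD·R_2/(R_1+R_2) = 15×47/147 = 4.8 V. With the source grounded, V_GS = V_G = 4.8 V.
Assume saturation: I_D = (k_n/2)(V_GS − V_t)² = (0.96/2)×(4.8 − 1.9)² = 0.48×2.9² = 4.03 mA.
V_DS = V_DD − I_D·R_D = 15 − 4.03×1.5 = 8.96 V.
Saturation requires V_DS ≥ V_GS − V_t = 2.9 V; 8.96 ≥ 2.9 ✓.

I_D ≈ 4 mA, V_DS ≈ 9 V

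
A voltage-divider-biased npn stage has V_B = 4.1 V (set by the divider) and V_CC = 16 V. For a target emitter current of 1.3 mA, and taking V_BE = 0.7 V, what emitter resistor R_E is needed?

V_E = V_B − V_BE = 4.1 − 0.7 = 3.4 V.
R_E = V_E / I_E = 3.4 / 1.3 = 2.62 kΩ.

R_E ≈ 2.6 kΩ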